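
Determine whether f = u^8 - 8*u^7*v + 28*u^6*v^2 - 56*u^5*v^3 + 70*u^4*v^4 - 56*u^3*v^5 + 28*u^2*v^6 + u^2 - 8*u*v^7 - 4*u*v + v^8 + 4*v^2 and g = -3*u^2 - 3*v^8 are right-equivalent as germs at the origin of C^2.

The Hessian of f at 0 is [[2, -4], [-4, 8]] with rank 1, so corank 1. A Groebner basis of the Jacobian ideal J(f) in C{u,v} is {v^7, u - 2*v}; counting standard monomials gives mu = 7. Corank 1: A-series; mu = 7 gives A_7. The Hessian of g at 0 is [[-6, 0], [0, 0]] with rank 1, so corank 1. A Groebner basis of the Jacobian ideal J(g) in C{u,v} is {v^7, u}; counting standard monomials gives mu = 7. Corank 1: A-series; mu = 7 gives A_7. Both have type A_7, hence right-equivalent.

Yes.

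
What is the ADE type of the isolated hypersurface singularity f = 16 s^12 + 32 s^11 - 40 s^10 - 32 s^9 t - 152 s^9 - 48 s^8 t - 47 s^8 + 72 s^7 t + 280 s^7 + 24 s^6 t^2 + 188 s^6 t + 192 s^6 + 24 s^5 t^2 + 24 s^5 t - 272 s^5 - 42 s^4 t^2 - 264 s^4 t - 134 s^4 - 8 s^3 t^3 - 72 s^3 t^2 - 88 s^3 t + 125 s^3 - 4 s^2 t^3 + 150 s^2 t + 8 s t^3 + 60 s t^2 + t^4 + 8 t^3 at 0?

E_6

The Hessian of f at 0 is [[0, 0], [0, 0]] with rank 0, so corank 2. A Groebner basis of the Jacobian ideal J(f) in C{s,t} is {s^3 - 75*s^2/4 - 15*s*t - 3*t^2, s^2*t + 175*s^2/4 + 35*s*t + 7*t^2, -1625*s^2/16 + s*t^2 - 325*s*t/4 - 65*t^2/4, 1875*s^2/8 + 375*s*t/2 + t^3 + 75*t^2/2}; counting standard monomials gives mu = 6. Corank 2; j^3 = (5*s + 2*t)^3 is a perfect cube, so E-series; the 4-jet and mu = 6 give E_6.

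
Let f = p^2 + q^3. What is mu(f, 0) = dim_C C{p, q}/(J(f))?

2

The Hessian of f at 0 is [[2, 0], [0, 0]] with rank 1, so corank 1. A Groebner basis of the Jacobian ideal J(f) in C{p,q} is {q^2, p}; counting standard monomials gives mu = 2. Corank 1: A-series; mu = 2 gives A_2.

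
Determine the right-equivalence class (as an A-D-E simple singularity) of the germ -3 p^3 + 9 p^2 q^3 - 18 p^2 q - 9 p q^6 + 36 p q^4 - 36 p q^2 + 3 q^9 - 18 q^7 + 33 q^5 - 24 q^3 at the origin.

E8

The Hessian of f at 0 is [[0, 0], [0, 0]] with rank 0, so corank 2. A Groebner basis of the Jacobian ideal J(f) in C{p,q} is {-p^2/2 + p*q^3 - 2*p*q - 2*q^2, q^4, p^3 - 12*p*q^2 - 16*q^3, p^2*q + 4*p*q^2 + 4*q^3}; counting standard monomials gives mu = 8. Corank 2; j^3 = -3*(p + 2*q)^3 is a perfect cube, so E-series; the 5-jet and mu = 8 give E_8.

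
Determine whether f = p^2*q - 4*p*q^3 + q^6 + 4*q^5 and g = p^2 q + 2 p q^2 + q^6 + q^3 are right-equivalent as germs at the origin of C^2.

The Hessian of f at 0 has rank 0. Corank 2; j^3 = p^2*q has shape L^2 M (L != M), so D-series; mu = 7 gives D_7. The Hessian of g at 0 has rank 0. Corank 2; j^3 = q*(p + q)^2 has shape L^2 M (L != M), so D-series; mu = 7 gives D_7. Both have type D_7, hence right-equivalent.

Yes.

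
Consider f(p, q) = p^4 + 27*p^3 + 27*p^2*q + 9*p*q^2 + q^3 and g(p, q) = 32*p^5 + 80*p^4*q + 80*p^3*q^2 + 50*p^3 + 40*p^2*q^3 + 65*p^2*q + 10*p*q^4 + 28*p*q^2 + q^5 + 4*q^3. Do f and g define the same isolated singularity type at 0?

The Hessian of f at 0 is [[0, 0], [0, 0]] with rank 0, so corank 2. A Groebner basis of the Jacobian ideal J(f) in C{p,q} is {q^4, p*q^2 + 2*q^3/9, p^2 + 2*p*q/3 + q^2/9}; counting standard monomials gives mu = 6. Corank 2; j^3 = (3*p + q)^3 is a perfect cube, so E-series; the 4-jet and mu = 6 give E_6. The Hessian of g at 0 is [[0, 0], [0, 0]] with rank 0, so corank 2. A Groebner basis of the Jacobian ideal J(g) in C{p,q} is {-625*p*q/2 + q^4 - 125*q^2, p*q^2 + 2*q^3/5, p^2 + 9*p*q/10 + q^2/5}; counting standard monomials gives mu = 6. Corank 2; j^3 = (2*p + q)*(5*p + 2*q)^2 has shape L^2 M (L != M), so D-series; mu = 6 gives D_6. f is E_6 but g is D_6, hence not right-equivalent.

No.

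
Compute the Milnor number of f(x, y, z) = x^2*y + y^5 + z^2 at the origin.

The Hessian of f at 0 is [[0, 0, 0], [0, 0, 0], [0, 0, 2]] with rank 1, so corank 2. A Groebner basis of the Jacobian ideal J(f) in C{x,y,z} is {x^2/5 + y^4, x^3, x*y, z}; counting standard monomials gives mu = 6. Corank 2; j^3 = x^2*y has shape L^2 M (L != M), so D-series; mu = 6 gives D_6.

6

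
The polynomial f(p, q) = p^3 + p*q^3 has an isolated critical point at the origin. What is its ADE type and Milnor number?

The Hessian of f at 0 is [[0, 0], [0, 0]] with rank 0, so corank 2. A Groebner basis of the Jacobian ideal J(f) in C{p,q} is {p^3, p*q^2, 3*p^2 + q^3}; counting standard monomials gives mu = 7. Corank 2; j^3 = p^3 is a perfect cube, so E-series; the 4-jet and mu = 7 give E_7.

Type E7, Milnor number mu = 7.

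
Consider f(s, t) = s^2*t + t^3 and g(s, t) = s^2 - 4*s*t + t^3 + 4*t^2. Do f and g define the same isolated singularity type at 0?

No.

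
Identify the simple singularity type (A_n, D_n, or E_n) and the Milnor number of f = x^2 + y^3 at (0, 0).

The Hessian of f at 0 has rank 1. Corank 1: A-series; mu = 2 gives A_2.

Type A_{2}, Milnor number mu = 2.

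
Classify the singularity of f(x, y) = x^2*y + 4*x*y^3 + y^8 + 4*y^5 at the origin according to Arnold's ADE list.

D9

The Hessian of f at 0 has rank 0. Corank 2; j^3 = x^2*y has shape L^2 M (L != M), so D-series; mu = 9 gives D_9.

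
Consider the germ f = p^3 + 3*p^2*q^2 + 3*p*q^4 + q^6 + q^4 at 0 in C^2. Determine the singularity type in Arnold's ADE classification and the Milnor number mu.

Type E_{6}, Milnor number mu = 6.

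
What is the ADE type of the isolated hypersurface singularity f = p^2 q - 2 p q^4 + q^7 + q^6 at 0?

The Hessian of f at 0 is [[0, 0], [0, 0]] with rank 0, so corank 2. A Groebner basis of the Jacobian ideal J(f) in C{p,q} is {-p*q + q^4, p^3, p^2*q, p^2/6 + p*q^2}; counting standard monomials gives mu = 7. Corank 2; j^3 = p^2*q has shape L^2 M (L != M), so D-series; mu = 7 gives D_7.

D_7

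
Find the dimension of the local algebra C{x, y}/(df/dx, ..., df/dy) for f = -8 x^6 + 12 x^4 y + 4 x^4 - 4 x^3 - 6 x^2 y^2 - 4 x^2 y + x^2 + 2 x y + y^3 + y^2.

The Hessian of f at 0 is [[2, 2], [2, 2]] with rank 1, so corank 1. A Groebner basis of the Jacobian ideal J(f) in C{x,y} is {y^2, x + y}; counting standard monomials gives mu = 2. Corank 1: A-series; mu = 2 gives A_2.

2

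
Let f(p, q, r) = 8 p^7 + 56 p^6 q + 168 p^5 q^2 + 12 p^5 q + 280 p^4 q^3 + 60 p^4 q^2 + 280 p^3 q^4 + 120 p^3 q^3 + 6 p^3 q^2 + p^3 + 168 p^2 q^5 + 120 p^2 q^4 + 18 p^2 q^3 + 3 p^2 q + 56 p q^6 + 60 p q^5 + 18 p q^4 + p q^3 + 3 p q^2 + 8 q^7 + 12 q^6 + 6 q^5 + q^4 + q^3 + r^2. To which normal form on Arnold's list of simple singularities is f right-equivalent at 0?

E7

The Hessian of f at 0 is [[0, 0, 0], [0, 0, 0], [0, 0, 2]] with rank 1, so corank 2. A Groebner basis of the Jacobian ideal J(f) in C{p,q,r} is {p^3 + 3*p^2*q + 6*p^2 + 12*p*q + 6*q^2, -3*p^2 + p*q^2 - 6*p*q - 3*q^2, 3*p^2 + 6*p*q + q^3 + 3*q^2, r}; counting standard monomials gives mu = 7. Corank 2; j^3 = (p + q)^3 is a perfect cube, so E-series; the 4-jet and mu = 7 give E_7.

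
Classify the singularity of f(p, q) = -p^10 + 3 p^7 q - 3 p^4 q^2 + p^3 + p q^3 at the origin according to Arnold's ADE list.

E7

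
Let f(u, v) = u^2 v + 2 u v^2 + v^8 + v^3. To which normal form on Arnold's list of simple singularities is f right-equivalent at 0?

D9

The Hessian of f at 0 has rank 0. Corank 2; j^3 = v*(u + v)^2 has shape L^2 M (L != M), so D-series; mu = 9 gives D_9.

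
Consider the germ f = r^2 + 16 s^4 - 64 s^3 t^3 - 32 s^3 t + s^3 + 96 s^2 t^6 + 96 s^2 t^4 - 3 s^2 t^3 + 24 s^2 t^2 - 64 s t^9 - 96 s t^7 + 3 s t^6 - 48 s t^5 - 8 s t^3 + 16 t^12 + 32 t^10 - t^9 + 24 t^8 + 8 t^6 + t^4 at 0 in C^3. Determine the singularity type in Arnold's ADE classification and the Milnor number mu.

Type E6, Milnor number mu = 6.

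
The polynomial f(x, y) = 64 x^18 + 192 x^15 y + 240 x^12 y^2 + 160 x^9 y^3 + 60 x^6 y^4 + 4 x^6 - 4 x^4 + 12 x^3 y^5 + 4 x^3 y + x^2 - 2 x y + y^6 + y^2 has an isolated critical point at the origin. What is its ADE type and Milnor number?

Type A_{5}, Milnor number mu = 5.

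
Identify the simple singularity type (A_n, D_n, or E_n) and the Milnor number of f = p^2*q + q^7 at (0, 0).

Type D8, Milnor number mu = 8.

The Hessian of f at 0 has rank 0. Corank 2; j^3 = p^2*q has shape L^2 M (L != M), so D-series; mu = 8 gives D_8.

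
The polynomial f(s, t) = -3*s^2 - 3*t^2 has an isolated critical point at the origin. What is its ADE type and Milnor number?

Type A_{1}, Milnor number mu = 1.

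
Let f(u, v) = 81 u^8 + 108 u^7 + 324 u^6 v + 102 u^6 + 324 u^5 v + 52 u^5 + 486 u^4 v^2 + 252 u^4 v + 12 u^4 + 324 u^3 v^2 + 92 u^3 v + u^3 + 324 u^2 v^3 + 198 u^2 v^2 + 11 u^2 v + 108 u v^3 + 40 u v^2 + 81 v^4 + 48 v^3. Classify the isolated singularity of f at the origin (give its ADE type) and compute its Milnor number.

Type D_5, Milnor number mu = 5.

The Hessian of f at 0 is [[0, 0], [0, 0]] with rank 0, so corank 2. A Groebner basis of the Jacobian ideal J(f) in C{u,v} is {u*v^2 - u*v/15 - 4*v^2/15, u*v/60 + v^3 + v^2/15, u^2 + 121*u*v/15 + 244*v^2/15}; counting standard monomials gives mu = 5. Corank 2; j^3 = (u + 3*v)*(u + 4*v)^2 has shape L^2 M (L != M), so D-series; mu = 5 gives D_5.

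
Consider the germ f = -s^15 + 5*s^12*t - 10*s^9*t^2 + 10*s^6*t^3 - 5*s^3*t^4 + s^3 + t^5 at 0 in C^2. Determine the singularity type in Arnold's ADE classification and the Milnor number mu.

Type E_{8}, Milnor number mu = 8.

The Hessian of f at 0 has rank 0. Corank 2; j^3 = s^3 is a perfect cube, so E-series; the 5-jet and mu = 8 give E_8.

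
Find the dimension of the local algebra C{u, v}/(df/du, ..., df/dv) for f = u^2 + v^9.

8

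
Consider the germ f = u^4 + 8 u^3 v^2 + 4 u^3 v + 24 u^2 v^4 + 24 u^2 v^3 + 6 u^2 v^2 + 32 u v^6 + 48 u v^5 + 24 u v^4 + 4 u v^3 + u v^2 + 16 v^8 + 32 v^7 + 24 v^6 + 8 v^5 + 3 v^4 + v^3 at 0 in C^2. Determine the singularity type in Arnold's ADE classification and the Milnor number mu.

Type D5, Milnor number mu = 5.

The Hessian of f at 0 has rank 0. Corank 2; j^3 = v^2*(u + v) has shape L^2 M (L != M), so D-series; mu = 5 gives D_5.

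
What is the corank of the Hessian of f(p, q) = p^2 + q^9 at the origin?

1

Hessian at 0 has rank 1.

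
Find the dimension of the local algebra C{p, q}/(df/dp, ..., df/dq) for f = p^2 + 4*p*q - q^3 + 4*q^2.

The Hessian of f at 0 has rank 1. Corank 1: A-series; mu = 2 gives A_2.

2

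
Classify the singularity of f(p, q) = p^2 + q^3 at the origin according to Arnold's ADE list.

The Hessian of f at 0 has rank 1. Corank 1: A-series; mu = 2 gives A_2.

A_2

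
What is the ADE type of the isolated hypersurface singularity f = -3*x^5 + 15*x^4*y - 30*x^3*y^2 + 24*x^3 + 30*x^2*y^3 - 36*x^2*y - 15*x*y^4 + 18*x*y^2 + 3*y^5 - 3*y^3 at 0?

E_{8}

The Hessian of f at 0 has rank 0. Corank 2; j^3 = 3*(2*x - y)^3 is a perfect cube, so E-series; the 5-jet and mu = 8 give E_8.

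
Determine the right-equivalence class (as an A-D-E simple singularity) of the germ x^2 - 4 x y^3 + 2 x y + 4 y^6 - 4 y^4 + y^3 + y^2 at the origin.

A2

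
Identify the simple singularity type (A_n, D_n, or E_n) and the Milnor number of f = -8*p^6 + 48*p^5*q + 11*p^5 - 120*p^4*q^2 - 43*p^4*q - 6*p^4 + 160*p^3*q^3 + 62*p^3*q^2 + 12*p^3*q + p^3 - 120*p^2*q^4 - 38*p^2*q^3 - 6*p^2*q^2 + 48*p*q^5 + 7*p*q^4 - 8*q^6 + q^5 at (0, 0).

The Hessian of f at 0 is [[0, 0], [0, 0]] with rank 0, so corank 2. A Groebner basis of the Jacobian ideal J(f) in C{p,q} is {p^2/32 + p*q^3 - p*q^2/8, p^2/8 - p*q^2/2 + q^4, p^3, p^2*q + p^2/8 - p*q^2/2}; counting standard monomials gives mu = 8. Corank 2; j^3 = p^3 is a perfect cube, so E-series; the 5-jet and mu = 8 give E_8.

Type E_8, Milnor number mu = 8.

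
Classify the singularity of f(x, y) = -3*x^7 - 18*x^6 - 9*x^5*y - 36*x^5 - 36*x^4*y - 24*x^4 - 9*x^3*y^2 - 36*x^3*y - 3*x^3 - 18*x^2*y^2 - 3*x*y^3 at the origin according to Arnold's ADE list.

E7

The Hessian of f at 0 is [[0, 0], [0, 0]] with rank 0, so corank 2. A Groebner basis of the Jacobian ideal J(f) in C{x,y} is {3*x^2/4 + y^4 + y^3/4, x^3, x^2*y - x^2/4 - y^3/12, x^2 + x*y^2 + y^3/3}; counting standard monomials gives mu = 7. Corank 2; j^3 = -3*x^3 is a perfect cube, so E-series; the 4-jet and mu = 7 give E_7.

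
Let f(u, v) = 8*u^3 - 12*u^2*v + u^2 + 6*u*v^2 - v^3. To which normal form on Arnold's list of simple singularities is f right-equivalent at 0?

The Hessian of f at 0 is [[2, 0], [0, 0]] with rank 1, so corank 1. A Groebner basis of the Jacobian ideal J(f) in C{u,v} is {v^2, u}; counting standard monomials gives mu = 2. Corank 1: A-series; mu = 2 gives A_2.

A2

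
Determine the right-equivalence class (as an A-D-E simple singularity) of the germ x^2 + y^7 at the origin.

A_6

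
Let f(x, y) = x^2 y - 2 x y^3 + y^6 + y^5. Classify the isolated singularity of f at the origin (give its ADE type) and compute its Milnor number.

Type D_{7}, Milnor number mu = 7.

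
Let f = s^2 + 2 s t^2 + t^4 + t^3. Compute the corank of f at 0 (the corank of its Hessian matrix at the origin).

The Hessian at 0 is [[2, 0], [0, 0]] of rank 1; hence corank 1.

1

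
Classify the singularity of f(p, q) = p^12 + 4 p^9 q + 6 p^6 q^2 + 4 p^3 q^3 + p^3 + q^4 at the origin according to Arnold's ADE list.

The Hessian of f at 0 is [[0, 0], [0, 0]] with rank 0, so corank 2. A Groebner basis of the Jacobian ideal J(f) in C{p,q} is {q^3, p^2}; counting standard monomials gives mu = 6. Corank 2; j^3 = p^3 is a perfect cube, so E-series; the 4-jet and mu = 6 give E_6.

E6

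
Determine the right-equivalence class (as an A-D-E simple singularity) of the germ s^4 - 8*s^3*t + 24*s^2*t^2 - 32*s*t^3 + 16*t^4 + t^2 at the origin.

The Hessian of f at 0 has rank 1. Corank 1: A-series; mu = 3 gives A_3.

A3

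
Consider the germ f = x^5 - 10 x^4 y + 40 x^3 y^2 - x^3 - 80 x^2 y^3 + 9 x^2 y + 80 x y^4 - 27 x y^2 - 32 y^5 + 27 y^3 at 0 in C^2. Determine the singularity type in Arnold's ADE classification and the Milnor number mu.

The Hessian of f at 0 has rank 0. Corank 2; j^3 = -(x - 3*y)^3 is a perfect cube, so E-series; the 5-jet and mu = 8 give E_8.

Type E_8, Milnor number mu = 8.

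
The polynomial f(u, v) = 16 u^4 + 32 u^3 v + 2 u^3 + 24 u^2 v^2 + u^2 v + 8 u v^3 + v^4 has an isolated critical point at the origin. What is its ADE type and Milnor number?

The Hessian of f at 0 has rank 0. Corank 2; j^3 = u^2*(2*u + v) has shape L^2 M (L != M), so D-series; mu = 5 gives D_5.

Type D_5, Milnor number mu = 5.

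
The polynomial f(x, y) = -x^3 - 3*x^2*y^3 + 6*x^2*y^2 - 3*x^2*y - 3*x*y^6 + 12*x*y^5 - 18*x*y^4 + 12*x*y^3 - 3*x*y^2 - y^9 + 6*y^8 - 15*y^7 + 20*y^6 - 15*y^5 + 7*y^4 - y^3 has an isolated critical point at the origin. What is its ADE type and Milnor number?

The Hessian of f at 0 has rank 0. Corank 2; j^3 = -(x + y)^3 is a perfect cube, so E-series; the 4-jet and mu = 6 give E_6.

Type E6, Milnor number mu = 6.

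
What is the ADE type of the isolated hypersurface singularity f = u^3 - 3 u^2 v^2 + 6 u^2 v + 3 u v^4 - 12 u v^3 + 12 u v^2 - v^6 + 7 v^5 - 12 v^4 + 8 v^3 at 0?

The Hessian of f at 0 is [[0, 0], [0, 0]] with rank 0, so corank 2. A Groebner basis of the Jacobian ideal J(f) in C{u,v} is {v^4, u^3 + 6*u^2*v + 6*u^2 + 24*u*v - 16*v^3 + 24*v^2, -u^2/2 + u*v^2 - 2*u*v + 2*v^3 - 2*v^2}; counting standard monomials gives mu = 8. Corank 2; j^3 = (u + 2*v)^3 is a perfect cube, so E-series; the 5-jet and mu = 8 give E_8.

E8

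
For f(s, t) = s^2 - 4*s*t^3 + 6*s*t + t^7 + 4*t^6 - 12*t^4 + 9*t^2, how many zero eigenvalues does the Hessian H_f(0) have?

1

Hessian at 0 has rank 1.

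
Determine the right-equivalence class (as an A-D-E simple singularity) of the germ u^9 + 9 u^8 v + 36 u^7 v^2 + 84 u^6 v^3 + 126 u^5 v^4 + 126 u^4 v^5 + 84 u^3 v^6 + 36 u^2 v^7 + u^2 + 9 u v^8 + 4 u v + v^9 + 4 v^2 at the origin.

The Hessian of f at 0 is [[2, 4], [4, 8]] with rank 1, so corank 1. A Groebner basis of the Jacobian ideal J(f) in C{u,v} is {v^8, u + 2*v}; counting standard monomials gives mu = 8. Corank 1: A-series; mu = 8 gives A_8.

A_{8}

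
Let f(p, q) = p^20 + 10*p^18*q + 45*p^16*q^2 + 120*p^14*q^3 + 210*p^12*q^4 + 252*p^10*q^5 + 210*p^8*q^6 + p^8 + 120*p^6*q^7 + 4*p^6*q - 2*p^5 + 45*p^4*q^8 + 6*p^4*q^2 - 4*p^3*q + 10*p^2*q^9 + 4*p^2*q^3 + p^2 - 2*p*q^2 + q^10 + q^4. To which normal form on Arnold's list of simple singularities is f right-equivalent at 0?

A_{9}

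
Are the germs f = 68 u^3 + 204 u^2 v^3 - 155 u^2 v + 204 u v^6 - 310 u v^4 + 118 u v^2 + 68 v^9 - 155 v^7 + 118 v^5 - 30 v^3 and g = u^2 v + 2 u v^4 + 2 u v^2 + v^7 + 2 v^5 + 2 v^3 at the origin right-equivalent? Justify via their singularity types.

Yes.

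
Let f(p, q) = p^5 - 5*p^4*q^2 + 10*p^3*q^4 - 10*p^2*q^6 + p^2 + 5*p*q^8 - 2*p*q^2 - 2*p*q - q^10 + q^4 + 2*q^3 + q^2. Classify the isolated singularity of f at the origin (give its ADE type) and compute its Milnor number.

The Hessian of f at 0 has rank 1. Corank 1: A-series; mu = 4 gives A_4.

Type A_4, Milnor number mu = 4.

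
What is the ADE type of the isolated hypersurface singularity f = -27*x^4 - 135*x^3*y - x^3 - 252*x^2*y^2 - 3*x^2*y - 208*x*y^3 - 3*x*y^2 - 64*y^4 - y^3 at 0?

E_{7}

The Hessian of f at 0 has rank 0. Corank 2; j^3 = -(x + y)^3 is a perfect cube, so E-series; the 4-jet and mu = 7 give E_7.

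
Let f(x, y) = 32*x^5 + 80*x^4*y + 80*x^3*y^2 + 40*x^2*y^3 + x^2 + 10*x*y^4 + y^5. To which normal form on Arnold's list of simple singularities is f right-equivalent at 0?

A4

The Hessian of f at 0 is [[2, 0], [0, 0]] with rank 1, so corank 1. A Groebner basis of the Jacobian ideal J(f) in C{x,y} is {y^4, x}; counting standard monomials gives mu = 4. Corank 1: A-series; mu = 4 gives A_4.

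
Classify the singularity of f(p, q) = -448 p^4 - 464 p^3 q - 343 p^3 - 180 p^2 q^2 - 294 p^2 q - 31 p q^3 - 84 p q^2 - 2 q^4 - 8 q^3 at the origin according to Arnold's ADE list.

E7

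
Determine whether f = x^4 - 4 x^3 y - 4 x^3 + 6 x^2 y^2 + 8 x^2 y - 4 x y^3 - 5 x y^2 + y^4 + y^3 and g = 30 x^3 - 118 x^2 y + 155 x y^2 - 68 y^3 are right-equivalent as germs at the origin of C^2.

No.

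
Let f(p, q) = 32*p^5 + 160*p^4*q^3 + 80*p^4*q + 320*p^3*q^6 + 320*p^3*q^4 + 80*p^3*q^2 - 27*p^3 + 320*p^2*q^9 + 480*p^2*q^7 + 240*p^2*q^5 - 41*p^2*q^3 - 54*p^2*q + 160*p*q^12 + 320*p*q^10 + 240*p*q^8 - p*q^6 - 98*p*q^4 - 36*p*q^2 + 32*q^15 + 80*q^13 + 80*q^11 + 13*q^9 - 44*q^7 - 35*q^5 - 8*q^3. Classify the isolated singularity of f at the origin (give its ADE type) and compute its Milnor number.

Type E8, Milnor number mu = 8.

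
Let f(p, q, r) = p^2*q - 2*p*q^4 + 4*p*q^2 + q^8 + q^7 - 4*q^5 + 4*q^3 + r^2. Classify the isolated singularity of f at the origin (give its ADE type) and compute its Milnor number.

Type D9, Milnor number mu = 9.

The Hessian of f at 0 is [[0, 0, 0], [0, 0, 0], [0, 0, 2]] with rank 1, so corank 2. A Groebner basis of the Jacobian ideal J(f) in C{p,q,r} is {p^2*q^2 + 32*p^2*q + 4*p^2 + 128*p*q^2 + 12*p*q + 128*q^3 + 8*q^2, -8*p^2*q - p^2 + p*q^3 - 32*p*q^2 - 2*p*q - 32*q^3, -p*q + q^4 - 2*q^2, p^3 + 6*p^2*q + 12*p*q^2 + 8*q^3, r}; counting standard monomials gives mu = 9. Corank 2; j^3 = q*(p + 2*q)^2 has shape L^2 M (L != M), so D-series; mu = 9 gives D_9.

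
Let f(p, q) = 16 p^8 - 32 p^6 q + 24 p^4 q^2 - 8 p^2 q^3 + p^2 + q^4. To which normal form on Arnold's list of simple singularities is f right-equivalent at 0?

A_{3}

The Hessian of f at 0 has rank 1. Corank 1: A-series; mu = 3 gives A_3.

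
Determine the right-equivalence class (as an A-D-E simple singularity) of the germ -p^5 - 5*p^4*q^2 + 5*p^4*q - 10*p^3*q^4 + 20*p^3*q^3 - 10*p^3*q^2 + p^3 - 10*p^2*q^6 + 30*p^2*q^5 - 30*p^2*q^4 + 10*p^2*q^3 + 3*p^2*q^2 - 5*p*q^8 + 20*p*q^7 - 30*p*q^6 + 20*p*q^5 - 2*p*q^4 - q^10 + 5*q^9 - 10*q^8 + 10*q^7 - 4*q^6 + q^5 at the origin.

E8

The Hessian of f at 0 has rank 0. Corank 2; j^3 = p^3 is a perfect cube, so E-series; the 5-jet and mu = 8 give E_8.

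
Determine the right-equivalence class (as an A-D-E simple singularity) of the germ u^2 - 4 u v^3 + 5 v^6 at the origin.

A5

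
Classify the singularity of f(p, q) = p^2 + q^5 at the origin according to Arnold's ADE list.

The Hessian of f at 0 has rank 1. Corank 1: A-series; mu = 4 gives A_4.

A_4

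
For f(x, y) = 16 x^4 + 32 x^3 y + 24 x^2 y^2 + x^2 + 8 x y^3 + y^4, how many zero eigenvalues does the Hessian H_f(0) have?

Hessian at 0 has rank 1.

1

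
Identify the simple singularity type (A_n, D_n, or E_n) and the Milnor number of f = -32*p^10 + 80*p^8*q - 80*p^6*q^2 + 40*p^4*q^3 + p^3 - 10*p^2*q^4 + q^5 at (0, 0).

The Hessian of f at 0 has rank 0. Corank 2; j^3 = p^3 is a perfect cube, so E-series; the 5-jet and mu = 8 give E_8.

Type E_8, Milnor number mu = 8.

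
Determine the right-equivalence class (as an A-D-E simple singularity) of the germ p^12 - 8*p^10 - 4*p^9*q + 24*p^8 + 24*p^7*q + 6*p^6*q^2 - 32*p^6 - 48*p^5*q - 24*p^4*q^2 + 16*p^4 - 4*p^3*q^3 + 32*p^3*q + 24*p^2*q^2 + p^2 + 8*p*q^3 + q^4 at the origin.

A_3

The Hessian of f at 0 has rank 1. Corank 1: A-series; mu = 3 gives A_3.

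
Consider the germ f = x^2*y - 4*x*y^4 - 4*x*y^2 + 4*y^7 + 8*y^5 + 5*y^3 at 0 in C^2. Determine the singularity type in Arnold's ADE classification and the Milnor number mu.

Type D4, Milnor number mu = 4.

The Hessian of f at 0 has rank 0. Corank 2; j^3 = y*(x^2 - 4*x*y + 5*y^2) splits into three distinct lines over C (the quadratic factor has nonzero discriminant), so D_4.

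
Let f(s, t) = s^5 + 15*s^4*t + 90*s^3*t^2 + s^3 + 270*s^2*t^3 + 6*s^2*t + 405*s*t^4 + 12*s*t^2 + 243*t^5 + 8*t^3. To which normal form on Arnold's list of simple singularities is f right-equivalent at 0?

E8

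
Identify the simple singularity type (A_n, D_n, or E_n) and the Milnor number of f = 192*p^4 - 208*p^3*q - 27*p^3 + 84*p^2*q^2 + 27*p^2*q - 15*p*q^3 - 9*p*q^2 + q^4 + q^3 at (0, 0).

Type E7, Milnor number mu = 7.

The Hessian of f at 0 has rank 0. Corank 2; j^3 = -(3*p - q)^3 is a perfect cube, so E-series; the 4-jet and mu = 7 give E_7.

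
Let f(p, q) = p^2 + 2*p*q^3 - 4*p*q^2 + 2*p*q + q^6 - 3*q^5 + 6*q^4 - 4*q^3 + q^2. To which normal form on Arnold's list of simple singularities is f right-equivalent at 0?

A_4

The Hessian of f at 0 is [[2, 2], [2, 2]] with rank 1, so corank 1. A Groebner basis of the Jacobian ideal J(f) in C{p,q} is {p + q^3 - 2*q^2 + q, p^2 - 4*p + 7*q^2 - 4*q, p*q + 2*p - 3*q^2 + 2*q}; counting standard monomials gives mu = 4. Corank 1: A-series; mu = 4 gives A_4.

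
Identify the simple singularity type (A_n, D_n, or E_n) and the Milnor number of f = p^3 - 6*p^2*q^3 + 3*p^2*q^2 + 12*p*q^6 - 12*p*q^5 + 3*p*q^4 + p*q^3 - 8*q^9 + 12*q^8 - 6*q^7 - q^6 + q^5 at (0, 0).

Type E7, Milnor number mu = 7.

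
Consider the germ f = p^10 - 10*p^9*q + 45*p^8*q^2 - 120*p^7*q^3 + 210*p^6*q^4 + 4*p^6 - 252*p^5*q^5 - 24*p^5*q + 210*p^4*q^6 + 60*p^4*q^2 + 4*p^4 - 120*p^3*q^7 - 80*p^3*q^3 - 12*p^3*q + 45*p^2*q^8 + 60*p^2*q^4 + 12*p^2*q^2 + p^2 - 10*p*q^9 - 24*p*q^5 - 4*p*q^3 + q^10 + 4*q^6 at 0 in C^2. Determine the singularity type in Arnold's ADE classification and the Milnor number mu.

The Hessian of f at 0 has rank 1. Corank 1: A-series; mu = 9 gives A_9.

Type A_{9}, Milnor number mu = 9.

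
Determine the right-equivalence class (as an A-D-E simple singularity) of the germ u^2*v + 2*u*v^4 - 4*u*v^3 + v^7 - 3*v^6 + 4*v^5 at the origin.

D_7

The Hessian of f at 0 has rank 0. Corank 2; j^3 = u^2*v has shape L^2 M (L != M), so D-series; mu = 7 gives D_7.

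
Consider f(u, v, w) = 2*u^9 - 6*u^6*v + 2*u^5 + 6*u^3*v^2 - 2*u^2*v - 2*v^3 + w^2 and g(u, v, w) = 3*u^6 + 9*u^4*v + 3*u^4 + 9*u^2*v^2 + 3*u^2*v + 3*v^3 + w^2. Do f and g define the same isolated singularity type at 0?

The Hessian of f at 0 has rank 1. Corank 2; j^3 = -2*v*(u^2 + v^2) splits into three distinct lines over C (the quadratic factor has nonzero discriminant), so D_4. The Hessian of g at 0 has rank 1. Corank 2; j^3 = 3*v*(u^2 + v^2) splits into three distinct lines over C (the quadratic factor has nonzero discriminant), so D_4. Both have type D_4, hence right-equivalent.

Yes.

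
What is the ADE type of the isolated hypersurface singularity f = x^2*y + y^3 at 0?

The Hessian of f at 0 is [[0, 0], [0, 0]] with rank 0, so corank 2. A Groebner basis of the Jacobian ideal J(f) in C{x,y} is {y^3, x^2 + 3*y^2, x*y}; counting standard monomials gives mu = 4. Corank 2; j^3 = y*(x^2 + y^2) splits into three distinct lines over C (the quadratic factor has nonzero discriminant), so D_4.

D_4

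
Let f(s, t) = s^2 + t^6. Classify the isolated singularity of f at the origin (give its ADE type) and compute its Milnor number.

Type A_5, Milnor number mu = 5.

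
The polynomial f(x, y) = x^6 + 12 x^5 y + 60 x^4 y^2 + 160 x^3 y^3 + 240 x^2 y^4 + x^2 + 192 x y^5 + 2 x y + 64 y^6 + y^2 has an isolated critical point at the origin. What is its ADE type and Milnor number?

Type A5, Milnor number mu = 5.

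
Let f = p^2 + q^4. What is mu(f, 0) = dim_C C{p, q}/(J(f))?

3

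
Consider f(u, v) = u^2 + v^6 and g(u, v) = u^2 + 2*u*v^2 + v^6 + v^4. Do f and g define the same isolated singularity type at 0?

The Hessian of f at 0 is [[2, 0], [0, 0]] with rank 1, so corank 1. A Groebner basis of the Jacobian ideal J(f) in C{u,v} is {v^5, u}; counting standard monomials gives mu = 5. Corank 1: A-series; mu = 5 gives A_5. The Hessian of g at 0 is [[2, 0], [0, 0]] with rank 1, so corank 1. A Groebner basis of the Jacobian ideal J(g) in C{u,v} is {u^3, u^2*v, u + v^2}; counting standard monomials gives mu = 5. Corank 1: A-series; mu = 5 gives A_5. Both have type A_5, hence right-equivalent.

Yes.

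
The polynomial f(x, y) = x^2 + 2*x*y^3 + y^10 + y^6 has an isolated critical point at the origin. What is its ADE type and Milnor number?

Type A_9, Milnor number mu = 9.

The Hessian of f at 0 is [[2, 0], [0, 0]] with rank 1, so corank 1. A Groebner basis of the Jacobian ideal J(f) in C{x,y} is {x^3, x + y^3}; counting standard monomials gives mu = 9. Corank 1: A-series; mu = 9 gives A_9.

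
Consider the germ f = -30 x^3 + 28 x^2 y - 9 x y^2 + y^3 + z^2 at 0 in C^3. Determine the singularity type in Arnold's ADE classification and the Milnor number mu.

Type D_{4}, Milnor number mu = 4.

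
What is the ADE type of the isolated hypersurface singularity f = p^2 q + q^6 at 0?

D_{7}

The Hessian of f at 0 has rank 0. Corank 2; j^3 = p^2*q has shape L^2 M (L != M), so D-series; mu = 7 gives D_7.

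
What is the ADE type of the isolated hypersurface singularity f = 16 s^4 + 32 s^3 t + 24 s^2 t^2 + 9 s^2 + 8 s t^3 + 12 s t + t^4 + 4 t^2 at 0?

A3

The Hessian of f at 0 is [[18, 12], [12, 8]] with rank 1, so corank 1. A Groebner basis of the Jacobian ideal J(f) in C{s,t} is {t^3, s + 2*t/3}; counting standard monomials gives mu = 3. Corank 1: A-series; mu = 3 gives A_3.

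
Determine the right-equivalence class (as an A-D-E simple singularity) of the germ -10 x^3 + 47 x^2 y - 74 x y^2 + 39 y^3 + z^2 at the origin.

D4

The Hessian of f at 0 is [[0, 0, 0], [0, 0, 0], [0, 0, 2]] with rank 1, so corank 2. A Groebner basis of the Jacobian ideal J(f) in C{x,y,z} is {y^3, x^2 - 23*y^2/11, x*y - 16*y^2/11, z}; counting standard monomials gives mu = 4. Corank 2; j^3 = -(2*x - 3*y)*(5*x^2 - 16*x*y + 13*y^2) splits into three distinct lines over C (the quadratic factor has nonzero discriminant), so D_4.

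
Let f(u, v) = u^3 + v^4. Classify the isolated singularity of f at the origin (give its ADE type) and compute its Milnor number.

Type E6, Milnor number mu = 6.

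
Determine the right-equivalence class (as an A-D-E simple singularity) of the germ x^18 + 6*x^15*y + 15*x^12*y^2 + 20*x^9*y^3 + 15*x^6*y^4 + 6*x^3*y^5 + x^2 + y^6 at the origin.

A_{5}

The Hessian of f at 0 has rank 1. Corank 1: A-series; mu = 5 gives A_5.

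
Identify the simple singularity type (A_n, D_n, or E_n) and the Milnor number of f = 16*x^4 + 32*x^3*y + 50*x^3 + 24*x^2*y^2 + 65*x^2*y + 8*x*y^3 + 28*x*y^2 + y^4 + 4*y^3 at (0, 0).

Type D5, Milnor number mu = 5.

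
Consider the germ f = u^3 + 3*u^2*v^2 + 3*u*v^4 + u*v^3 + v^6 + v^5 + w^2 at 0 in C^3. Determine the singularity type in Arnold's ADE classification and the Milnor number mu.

The Hessian of f at 0 is [[0, 0, 0], [0, 0, 0], [0, 0, 2]] with rank 1, so corank 2. A Groebner basis of the Jacobian ideal J(f) in C{u,v,w} is {-u^2 + v^4 - v^3/3, u^3, u^2*v + u^2/3 + v^3/9, u^2 + u*v^2 + v^3/3, w}; counting standard monomials gives mu = 7. Corank 2; j^3 = u^3 is a perfect cube, so E-series; the 4-jet and mu = 7 give E_7.

Type E7, Milnor number mu = 7.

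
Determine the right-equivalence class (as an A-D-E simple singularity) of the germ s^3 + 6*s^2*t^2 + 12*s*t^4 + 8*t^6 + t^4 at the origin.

E_6

The Hessian of f at 0 is [[0, 0], [0, 0]] with rank 0, so corank 2. A Groebner basis of the Jacobian ideal J(f) in C{s,t} is {s^3, s^2*t, s^2/4 + s*t^2, t^3}; counting standard monomials gives mu = 6. Corank 2; j^3 = s^3 is a perfect cube, so E-series; the 4-jet and mu = 6 give E_6.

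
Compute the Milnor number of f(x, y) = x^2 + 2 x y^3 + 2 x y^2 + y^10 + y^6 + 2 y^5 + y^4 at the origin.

The Hessian of f at 0 has rank 1. Corank 1: A-series; mu = 9 gives A_9.

9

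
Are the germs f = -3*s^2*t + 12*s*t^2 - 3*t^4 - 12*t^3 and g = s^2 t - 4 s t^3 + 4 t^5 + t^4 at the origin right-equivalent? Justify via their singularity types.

The Hessian of f at 0 has rank 0. Corank 2; j^3 = -3*t*(s - 2*t)^2 has shape L^2 M (L != M), so D-series; mu = 5 gives D_5. The Hessian of g at 0 has rank 0. Corank 2; j^3 = s^2*t has shape L^2 M (L != M), so D-series; mu = 5 gives D_5. Both have type D_5, hence right-equivalent.

Yes.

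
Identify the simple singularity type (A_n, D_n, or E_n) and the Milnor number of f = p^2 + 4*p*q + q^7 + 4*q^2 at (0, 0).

Type A6, Milnor number mu = 6.

The Hessian of f at 0 has rank 1. Corank 1: A-series; mu = 6 gives A_6.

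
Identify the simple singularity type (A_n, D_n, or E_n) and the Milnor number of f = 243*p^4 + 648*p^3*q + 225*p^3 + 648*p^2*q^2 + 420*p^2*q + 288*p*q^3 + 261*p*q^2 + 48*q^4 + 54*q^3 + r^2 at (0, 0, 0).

The Hessian of f at 0 has rank 1. Corank 2; j^3 = 3*(3*p + 2*q)*(5*p + 3*q)^2 has shape L^2 M (L != M), so D-series; mu = 5 gives D_5.

Type D_{5}, Milnor number mu = 5.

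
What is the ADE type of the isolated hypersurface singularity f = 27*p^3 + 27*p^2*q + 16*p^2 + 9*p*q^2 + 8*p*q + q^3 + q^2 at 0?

A2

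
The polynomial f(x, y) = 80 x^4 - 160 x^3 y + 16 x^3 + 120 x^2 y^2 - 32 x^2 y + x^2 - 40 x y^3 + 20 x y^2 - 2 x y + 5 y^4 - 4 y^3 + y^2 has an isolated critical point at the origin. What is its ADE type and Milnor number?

Type A_3, Milnor number mu = 3.

The Hessian of f at 0 has rank 1. Corank 1: A-series; mu = 3 gives A_3.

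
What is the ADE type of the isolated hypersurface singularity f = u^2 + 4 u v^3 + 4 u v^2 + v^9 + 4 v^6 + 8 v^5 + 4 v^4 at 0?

A8

The Hessian of f at 0 is [[2, 0], [0, 0]] with rank 1, so corank 1. A Groebner basis of the Jacobian ideal J(f) in C{u,v} is {u^2*v^2 - 2*u^2*v + 3*u^2 + 8*u*v^2 - 2*u*v + 2*u + 4*v^2, u^3 + 6*u^2*v - 10*u^2 - 28*u*v^2 + 8*u*v - 8*u - 16*v^2, u/2 + v^3 + v^2}; counting standard monomials gives mu = 8. Corank 1: A-series; mu = 8 gives A_8.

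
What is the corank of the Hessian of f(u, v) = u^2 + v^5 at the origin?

The Hessian at 0 is [[2, 0], [0, 0]] of rank 1; hence corank 1.

1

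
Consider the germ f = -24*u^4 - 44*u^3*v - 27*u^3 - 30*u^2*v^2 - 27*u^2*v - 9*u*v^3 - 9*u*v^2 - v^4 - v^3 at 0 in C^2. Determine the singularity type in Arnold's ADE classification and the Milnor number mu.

The Hessian of f at 0 has rank 0. Corank 2; j^3 = -(3*u + v)^3 is a perfect cube, so E-series; the 4-jet and mu = 7 give E_7.

Type E_{7}, Milnor number mu = 7.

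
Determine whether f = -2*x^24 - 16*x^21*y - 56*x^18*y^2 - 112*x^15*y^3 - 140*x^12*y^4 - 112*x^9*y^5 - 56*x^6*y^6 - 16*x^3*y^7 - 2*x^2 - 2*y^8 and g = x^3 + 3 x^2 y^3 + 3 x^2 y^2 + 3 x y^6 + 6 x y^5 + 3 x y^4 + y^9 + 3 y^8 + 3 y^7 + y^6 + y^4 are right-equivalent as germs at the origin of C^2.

No.

The Hessian of f at 0 is [[-4, 0], [0, 0]] with rank 1, so corank 1. A Groebner basis of the Jacobian ideal J(f) in C{x,y} is {y^7, x}; counting standard monomials gives mu = 7. Corank 1: A-series; mu = 7 gives A_7. The Hessian of g at 0 is [[0, 0], [0, 0]] with rank 0, so corank 2. A Groebner basis of the Jacobian ideal J(g) in C{x,y} is {x^3, x^2*y, x^2/2 + x*y^2, y^3}; counting standard monomials gives mu = 6. Corank 2; j^3 = x^3 is a perfect cube, so E-series; the 4-jet and mu = 6 give E_6. f is A_7 but g is E_6, hence not right-equivalent.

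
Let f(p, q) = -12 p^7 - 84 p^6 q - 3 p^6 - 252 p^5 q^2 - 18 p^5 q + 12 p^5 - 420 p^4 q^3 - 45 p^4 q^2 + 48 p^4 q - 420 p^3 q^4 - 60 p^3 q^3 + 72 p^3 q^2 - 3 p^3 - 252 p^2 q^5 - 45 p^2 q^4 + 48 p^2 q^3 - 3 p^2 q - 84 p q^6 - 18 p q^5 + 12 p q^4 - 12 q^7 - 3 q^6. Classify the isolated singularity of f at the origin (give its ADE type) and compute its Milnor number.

Type D7, Milnor number mu = 7.

The Hessian of f at 0 is [[0, 0], [0, 0]] with rank 0, so corank 2. A Groebner basis of the Jacobian ideal J(f) in C{p,q} is {-p^2/2 - p*q/2 + q^4, p^3, p^2*q, p^2/3 + p*q^2}; counting standard monomials gives mu = 7. Corank 2; j^3 = -3*p^2*(p + q) has shape L^2 M (L != M), so D-series; mu = 7 gives D_7.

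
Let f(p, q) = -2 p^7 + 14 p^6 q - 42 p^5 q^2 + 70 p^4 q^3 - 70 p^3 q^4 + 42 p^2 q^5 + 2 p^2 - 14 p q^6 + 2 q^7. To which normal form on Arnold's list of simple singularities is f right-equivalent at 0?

A_{6}

The Hessian of f at 0 has rank 1. Corank 1: A-series; mu = 6 gives A_6.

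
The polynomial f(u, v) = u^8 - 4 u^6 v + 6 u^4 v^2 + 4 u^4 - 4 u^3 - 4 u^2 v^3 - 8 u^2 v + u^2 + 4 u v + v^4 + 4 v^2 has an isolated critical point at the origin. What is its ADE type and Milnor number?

The Hessian of f at 0 has rank 1. Corank 1: A-series; mu = 3 gives A_3.

Type A3, Milnor number mu = 3.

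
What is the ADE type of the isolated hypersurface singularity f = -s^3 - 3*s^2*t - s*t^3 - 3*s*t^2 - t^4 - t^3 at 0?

The Hessian of f at 0 has rank 0. Corank 2; j^3 = -(s + t)^3 is a perfect cube, so E-series; the 4-jet and mu = 7 give E_7.

E_{7}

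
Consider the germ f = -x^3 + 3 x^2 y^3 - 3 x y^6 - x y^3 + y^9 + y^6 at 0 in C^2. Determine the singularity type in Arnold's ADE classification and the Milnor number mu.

Type E7, Milnor number mu = 7.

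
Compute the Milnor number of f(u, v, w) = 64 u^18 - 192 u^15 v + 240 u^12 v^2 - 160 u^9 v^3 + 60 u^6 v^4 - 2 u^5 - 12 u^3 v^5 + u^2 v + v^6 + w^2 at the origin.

The Hessian of f at 0 has rank 1. Corank 2; j^3 = u^2*v has shape L^2 M (L != M), so D-series; mu = 7 gives D_7.

7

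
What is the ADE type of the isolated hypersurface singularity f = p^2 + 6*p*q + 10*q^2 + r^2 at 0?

A_1

The Hessian of f at 0 is [[2, 6, 0], [6, 20, 0], [0, 0, 2]] with rank 3, so corank 0. A Groebner basis of the Jacobian ideal J(f) in C{p,q,r} is {p, q, r}; counting standard monomials gives mu = 1. Corank 0: nondegenerate Morse point, so A_1.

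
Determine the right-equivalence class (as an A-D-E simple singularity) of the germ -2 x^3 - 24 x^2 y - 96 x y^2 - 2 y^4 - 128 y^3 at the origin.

The Hessian of f at 0 has rank 0. Corank 2; j^3 = -2*(x + 4*y)^3 is a perfect cube, so E-series; the 4-jet and mu = 6 give E_6.

E_6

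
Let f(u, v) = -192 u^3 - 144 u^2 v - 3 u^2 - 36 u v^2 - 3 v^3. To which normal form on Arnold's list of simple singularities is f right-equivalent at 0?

A_{2}

The Hessian of f at 0 has rank 1. Corank 1: A-series; mu = 2 gives A_2.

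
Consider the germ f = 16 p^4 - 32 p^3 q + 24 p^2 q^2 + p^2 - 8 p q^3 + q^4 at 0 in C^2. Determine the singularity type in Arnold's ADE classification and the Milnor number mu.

Type A3, Milnor number mu = 3.

The Hessian of f at 0 has rank 1. Corank 1: A-series; mu = 3 gives A_3.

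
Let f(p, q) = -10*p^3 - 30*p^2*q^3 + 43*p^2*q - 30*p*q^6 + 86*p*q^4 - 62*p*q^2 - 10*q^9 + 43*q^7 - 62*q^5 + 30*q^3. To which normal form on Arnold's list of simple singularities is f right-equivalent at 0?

D4

The Hessian of f at 0 is [[0, 0], [0, 0]] with rank 0, so corank 2. A Groebner basis of the Jacobian ideal J(f) in C{p,q} is {q^3, p^2 - 26*q^2/11, p*q - 17*q^2/11}; counting standard monomials gives mu = 4. Corank 2; j^3 = -(2*p - 3*q)*(5*p^2 - 14*p*q + 10*q^2) splits into three distinct lines over C (the quadratic factor has nonzero discriminant), so D_4.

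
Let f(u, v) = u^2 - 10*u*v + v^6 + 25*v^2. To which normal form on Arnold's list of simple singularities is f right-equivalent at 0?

The Hessian of f at 0 has rank 1. Corank 1: A-series; mu = 5 gives A_5.

A_5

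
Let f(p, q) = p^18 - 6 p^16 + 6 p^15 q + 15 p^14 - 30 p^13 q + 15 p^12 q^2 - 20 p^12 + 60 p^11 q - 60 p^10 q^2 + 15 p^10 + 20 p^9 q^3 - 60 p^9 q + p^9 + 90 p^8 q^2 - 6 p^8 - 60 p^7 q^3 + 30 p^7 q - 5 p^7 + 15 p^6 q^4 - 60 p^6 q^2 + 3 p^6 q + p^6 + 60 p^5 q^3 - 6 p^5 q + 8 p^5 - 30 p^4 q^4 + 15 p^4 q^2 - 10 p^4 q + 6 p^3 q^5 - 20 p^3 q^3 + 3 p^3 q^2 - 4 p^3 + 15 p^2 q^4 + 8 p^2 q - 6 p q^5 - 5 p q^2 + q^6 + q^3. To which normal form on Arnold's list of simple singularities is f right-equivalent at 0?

The Hessian of f at 0 is [[0, 0], [0, 0]] with rank 0, so corank 2. A Groebner basis of the Jacobian ideal J(f) in C{p,q} is {32*p^2 - 48*p*q + q^4 + 16*q^2, p^3 + p^2 - p*q - q^3/8 + q^2/4, p^2*q + 4*p^2/3 - 4*p*q/3 - q^3/4 + q^2/3, 4*p^2/3 + p*q^2 - 4*p*q/3 - q^3/2 + q^2/3}; counting standard monomials gives mu = 7. Corank 2; j^3 = -(p - q)*(2*p - q)^2 has shape L^2 M (L != M), so D-series; mu = 7 gives D_7.

D7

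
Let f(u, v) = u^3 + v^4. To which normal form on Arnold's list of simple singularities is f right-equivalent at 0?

E_6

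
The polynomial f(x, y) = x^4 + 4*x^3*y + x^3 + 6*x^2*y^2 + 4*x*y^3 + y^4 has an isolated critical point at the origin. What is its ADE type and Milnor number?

Type E6, Milnor number mu = 6.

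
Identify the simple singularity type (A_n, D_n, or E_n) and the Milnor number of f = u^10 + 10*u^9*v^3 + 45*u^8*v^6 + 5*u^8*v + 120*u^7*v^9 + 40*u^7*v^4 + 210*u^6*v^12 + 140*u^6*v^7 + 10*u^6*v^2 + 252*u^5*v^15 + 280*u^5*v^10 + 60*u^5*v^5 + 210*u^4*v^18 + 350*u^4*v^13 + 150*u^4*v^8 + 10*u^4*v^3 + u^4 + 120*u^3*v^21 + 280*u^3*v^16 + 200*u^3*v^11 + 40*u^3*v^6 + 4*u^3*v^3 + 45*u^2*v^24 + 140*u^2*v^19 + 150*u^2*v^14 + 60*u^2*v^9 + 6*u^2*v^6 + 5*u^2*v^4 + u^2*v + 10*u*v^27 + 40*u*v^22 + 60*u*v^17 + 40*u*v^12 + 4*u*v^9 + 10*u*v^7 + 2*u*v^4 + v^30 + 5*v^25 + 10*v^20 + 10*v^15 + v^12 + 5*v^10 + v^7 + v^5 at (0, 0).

The Hessian of f at 0 is [[0, 0], [0, 0]] with rank 0, so corank 2. A Groebner basis of the Jacobian ideal J(f) in C{u,v} is {u*v + v^4, u*v^2, u^2 - 5*u*v}; counting standard monomials gives mu = 6. Corank 2; j^3 = u^2*v has shape L^2 M (L != M), so D-series; mu = 6 gives D_6.

Type D_6, Milnor number mu = 6.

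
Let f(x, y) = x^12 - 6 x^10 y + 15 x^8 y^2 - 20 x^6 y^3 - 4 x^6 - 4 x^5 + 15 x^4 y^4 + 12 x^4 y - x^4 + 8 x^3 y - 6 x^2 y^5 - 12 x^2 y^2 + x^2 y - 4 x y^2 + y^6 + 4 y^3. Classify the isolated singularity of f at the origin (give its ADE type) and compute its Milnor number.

The Hessian of f at 0 has rank 0. Corank 2; j^3 = y*(x - 2*y)^2 has shape L^2 M (L != M), so D-series; mu = 7 gives D_7.

Type D7, Milnor number mu = 7.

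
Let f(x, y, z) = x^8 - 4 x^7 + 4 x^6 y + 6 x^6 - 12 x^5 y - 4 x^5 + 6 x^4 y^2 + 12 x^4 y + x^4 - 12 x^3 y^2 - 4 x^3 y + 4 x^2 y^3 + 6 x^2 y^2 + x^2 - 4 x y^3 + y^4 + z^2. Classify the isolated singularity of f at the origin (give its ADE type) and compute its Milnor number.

The Hessian of f at 0 is [[2, 0, 0], [0, 0, 0], [0, 0, 2]] with rank 2, so corank 1. A Groebner basis of the Jacobian ideal J(f) in C{x,y,z} is {y^3, x, z}; counting standard monomials gives mu = 3. Corank 1: A-series; mu = 3 gives A_3.

Type A3, Milnor number mu = 3.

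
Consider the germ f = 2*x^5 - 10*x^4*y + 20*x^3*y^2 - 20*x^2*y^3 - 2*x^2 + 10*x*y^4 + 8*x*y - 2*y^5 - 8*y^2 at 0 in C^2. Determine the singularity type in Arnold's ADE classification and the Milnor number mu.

The Hessian of f at 0 has rank 1. Corank 1: A-series; mu = 4 gives A_4.

Type A_4, Milnor number mu = 4.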